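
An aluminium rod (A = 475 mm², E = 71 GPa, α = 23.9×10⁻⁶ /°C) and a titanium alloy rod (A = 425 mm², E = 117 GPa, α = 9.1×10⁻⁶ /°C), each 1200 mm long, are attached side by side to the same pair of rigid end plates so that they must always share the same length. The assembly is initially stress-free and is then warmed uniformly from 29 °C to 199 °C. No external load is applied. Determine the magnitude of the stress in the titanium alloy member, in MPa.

Both members must finish at the same length. With the larger α, the aluminium tends to over-expand; the plates restrain it, putting the aluminium in compression and the titanium alloy in tension. With no external load the two internal forces are equal and opposite, magnitude P.
Compatibility of the two members (thermal + elastic change equal): (α₁ − α₂)ΔT = P·[1/(A₁E₁) + 1/(A₂E₂)].
|α₁ − α₂|·ΔT = 14.8×10⁻⁶ × 170 = 0.002516.
1/(A₁E₁) + 1/(A₂E₂) = 1/(475×71×10³) + 1/(425×117×10³) = 4.976×10⁻⁸ N⁻¹.
P = 0.002516 / 4.976×10⁻⁸ = 50560 N = 50.56 kN.
σ_{titanium alloy} = P/A₂ = 50560/425 = 119 MPa, tensile.

σ ≈ 119 MPa (tensile)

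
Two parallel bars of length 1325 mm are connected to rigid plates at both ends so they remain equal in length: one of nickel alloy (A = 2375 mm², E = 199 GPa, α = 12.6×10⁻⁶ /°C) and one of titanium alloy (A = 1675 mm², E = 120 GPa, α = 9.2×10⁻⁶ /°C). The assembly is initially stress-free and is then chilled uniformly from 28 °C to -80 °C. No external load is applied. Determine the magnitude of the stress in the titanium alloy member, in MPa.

σ ≈ 30.9 MPa (compressive)

Both members must finish at the same length. With the larger α, the nickel alloy tends to over-contract; the plates restrain it, putting the nickel alloy in tension and the titanium alloy in compression. With no external load the two internal forces are equal and opposite, magnitude P.
Compatibility of the two members (thermal + elastic change equal): (α₁ − α₂)ΔT = P·[1/(A₁E₁) + 1/(A₂E₂)].
|α₁ − α₂|·ΔT = 3.4×10⁻⁶ × 108 = 0.0003672.
1/(A₁E₁) + 1/(A₂E₂) = 1/(2375×199×10³) + 1/(1675×120×10³) = 7.091×10⁻⁹ N⁻¹.
P = 0.0003672 / 7.091×10⁻⁹ = 51780 N = 51.78 kN.
σ_{titanium alloy} = P/A₂ = 51780/1675 = 30.92 MPa, compressive.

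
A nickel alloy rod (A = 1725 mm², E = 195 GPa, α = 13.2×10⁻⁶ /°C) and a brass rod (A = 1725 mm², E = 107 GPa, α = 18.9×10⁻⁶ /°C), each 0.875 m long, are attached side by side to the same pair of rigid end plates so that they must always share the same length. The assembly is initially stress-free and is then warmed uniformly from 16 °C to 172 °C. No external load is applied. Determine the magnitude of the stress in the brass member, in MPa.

Equilibrium of a rigid end plate with no external load gives equal and opposite internal forces ±P in the two members. Since α_{brass} > α_{nickel alloy}, heating drives the brass into compression and the nickel alloy into tension.
Setting the final lengths equal and cancelling L: (α₁ − α₂)ΔT = P/(A₁E₁) + P/(A₂E₂).
|α₁ − α₂|·ΔT = 5.7×10⁻⁶ × 156 = 0.0008892.
1/(A₁E₁) + 1/(A₂E₂) = 1/(1725×195×10³) + 1/(1725×107×10³) = 8.391×10⁻⁹ N⁻¹.
P = 0.0008892 / 8.391×10⁻⁹ = 106000 N = 106 kN.
σ_{brass} = P/A₂ = 106000/1725 = 61.43 MPa, compressive.

σ ≈ 61.4 MPa (compressive)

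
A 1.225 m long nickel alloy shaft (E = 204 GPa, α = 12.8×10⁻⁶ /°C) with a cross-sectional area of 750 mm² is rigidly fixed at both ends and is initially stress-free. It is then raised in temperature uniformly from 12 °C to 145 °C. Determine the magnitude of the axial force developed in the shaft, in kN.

P ≈ 260 kN (compressive)

The ends cannot move, so σ = EαΔT = 204×10³ × 12.8×10⁻⁶ × 133 = 347.3 MPa.
Then P = σA = 347.3 × 750 mm² = 260.5 kN, compressive.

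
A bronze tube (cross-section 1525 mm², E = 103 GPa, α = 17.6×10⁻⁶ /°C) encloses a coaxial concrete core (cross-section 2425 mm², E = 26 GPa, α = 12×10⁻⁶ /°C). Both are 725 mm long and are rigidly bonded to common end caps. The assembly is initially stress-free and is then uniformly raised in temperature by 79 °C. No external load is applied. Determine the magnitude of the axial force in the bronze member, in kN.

The bronze has the larger α, so on heating it would change length more than the concrete if both were free. The rigid plates force a common final length, so the bronze is put into compression and the concrete into tension, with equal and opposite forces P (no external load).
Compatibility of the two members (thermal + elastic change equal): (α₁ − α₂)ΔT = P·[1/(A₁E₁) + 1/(A₂E₂)].
|α₁ − α₂|·ΔT = 5.6×10⁻⁶ × 79 = 0.0004424.
1/(A₁E₁) + 1/(A₂E₂) = 1/(1525×103×10³) + 1/(2425×26×10³) = 2.223×10⁻⁸ N⁻¹.
So P = 0.0004424 / 2.223×10⁻⁸ = 19.9 kN.

P ≈ 19.9 kN (compressive in the bronze)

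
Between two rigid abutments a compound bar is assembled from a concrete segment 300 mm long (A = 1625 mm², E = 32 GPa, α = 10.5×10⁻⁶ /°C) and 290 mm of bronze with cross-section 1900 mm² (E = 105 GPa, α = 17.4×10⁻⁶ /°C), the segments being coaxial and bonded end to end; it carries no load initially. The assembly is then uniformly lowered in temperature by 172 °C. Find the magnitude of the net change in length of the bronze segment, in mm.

|ΔL| ≈ 0.584 mm

With the walls removed the bar would change length by δ_free = Σ αᵢΔT Lᵢ = 10.5×10⁻⁶×172×300 + 17.4×10⁻⁶×172×290 = 1.41 mm.
Since the ends are fixed, an axial force P builds up, equal in every segment, with P · Σ Lᵢ/(AᵢEᵢ) = δ_free.
The series flexibility is Σ Lᵢ/(AᵢEᵢ) = 300/(1625×32×10³) + 290/(1900×105×10³) = 7.223×10⁻⁶ mm/N.
So P = 1.41 / 7.223×10⁻⁶ = 195.2 kN, tensile.
For the bronze segment, free thermal change = 17.4×10⁻⁶×172×290 = 0.8679 mm and elastic change from P = 195200×290/(1900×105×10³) = 0.2837 mm; these oppose, so the net change is 0.584 mm (segment shortens).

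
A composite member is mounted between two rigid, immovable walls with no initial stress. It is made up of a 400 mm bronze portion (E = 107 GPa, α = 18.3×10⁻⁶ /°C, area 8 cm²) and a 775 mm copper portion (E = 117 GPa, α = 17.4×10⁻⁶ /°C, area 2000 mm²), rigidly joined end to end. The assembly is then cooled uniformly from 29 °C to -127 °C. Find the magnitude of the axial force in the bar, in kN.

P ≈ 406 kN (tensile)

With the walls removed the bar would change length by δ_free = Σ αᵢΔT Lᵢ = 18.3×10⁻⁶×156×400 + 17.4×10⁻⁶×156×775 = 3.246 mm.
The walls prevent any net length change, so an axial force P (same in every segment) develops. Compatibility: P · Σ Lᵢ/(AᵢEᵢ) = δ_free.
Σ Lᵢ/(AᵢEᵢ) = 400/(800×107×10³) + 775/(2000×117×10³) = 7.985×10⁻⁶ mm/N.
So P = 3.246 / 7.985×10⁻⁶ = 406.5 kN, tensile.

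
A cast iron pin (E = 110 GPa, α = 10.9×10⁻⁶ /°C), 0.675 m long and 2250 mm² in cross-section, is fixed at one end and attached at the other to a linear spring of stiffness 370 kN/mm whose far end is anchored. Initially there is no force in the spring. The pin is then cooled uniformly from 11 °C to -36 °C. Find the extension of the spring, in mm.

δ ≈ 0.172 mm

If the spring were absent the pin would shorten by αΔT L = 10.9×10⁻⁶ × 47 × 675 = 0.3458 mm.
With a force P in the spring, the elastic change of the pin is PL/(AE) and that of the spring is P/k; compatibility requires their sum to equal δ_free.
P [ L/(AE) + 1/k ] = δ_free → P [ 675/(2250×110×10³) + 1/(370×10³) ] = 0.3458.
P = 0.3458 / 5.43×10⁻⁶ = 63680 N.
Spring extension = P/k = 63680/(370×10³) = 0.1721 mm.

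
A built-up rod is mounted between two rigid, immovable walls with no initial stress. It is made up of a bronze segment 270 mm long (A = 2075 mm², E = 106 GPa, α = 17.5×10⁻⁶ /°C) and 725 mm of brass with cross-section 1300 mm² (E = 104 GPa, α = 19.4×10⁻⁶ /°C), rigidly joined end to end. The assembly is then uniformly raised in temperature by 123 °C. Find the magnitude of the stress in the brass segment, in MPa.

With the walls removed the bar would change length by δ_free = Σ αᵢΔT Lᵢ = 17.5×10⁻⁶×123×270 + 19.4×10⁻⁶×123×725 = 2.311 mm.
Since the ends are fixed, an axial force P builds up, equal in every segment, with P · Σ Lᵢ/(AᵢEᵢ) = δ_free.
Σ Lᵢ/(AᵢEᵢ) = 270/(2075×106×10³) + 725/(1300×104×10³) = 6.59×10⁻⁶ mm/N.
P = 2.311 / 6.59×10⁻⁶ = 350700 N = 350.7 kN, compressive.
σ_{brass} = P / A = 350700 / 1300 = 269.8 MPa.

σ ≈ 270 MPa (compressive)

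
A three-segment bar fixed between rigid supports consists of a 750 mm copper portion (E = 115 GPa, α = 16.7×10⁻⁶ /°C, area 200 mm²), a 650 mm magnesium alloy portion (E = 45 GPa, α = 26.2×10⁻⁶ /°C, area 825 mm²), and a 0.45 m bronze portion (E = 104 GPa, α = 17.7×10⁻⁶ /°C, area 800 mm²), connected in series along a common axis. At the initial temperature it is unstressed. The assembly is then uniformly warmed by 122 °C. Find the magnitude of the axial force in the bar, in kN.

P ≈ 82.4 kN (compressive)

With the walls removed the bar would change length by δ_free = Σ αᵢΔT Lᵢ = 16.7×10⁻⁶×122×750 + 26.2×10⁻⁶×122×650 + 17.7×10⁻⁶×122×450 = 4.577 mm.
The rigid supports impose zero overall length change; the single axial force P common to all segments must satisfy P Σ Lᵢ/(AᵢEᵢ) = δ_free.
The series flexibility is Σ Lᵢ/(AᵢEᵢ) = 750/(200×115×10³) + 650/(825×45×10³) + 450/(800×104×10³) = 5.553×10⁻⁵ mm/N.
P = 4.577 / 5.553×10⁻⁵ = 82440 N = 82.44 kN, compressive.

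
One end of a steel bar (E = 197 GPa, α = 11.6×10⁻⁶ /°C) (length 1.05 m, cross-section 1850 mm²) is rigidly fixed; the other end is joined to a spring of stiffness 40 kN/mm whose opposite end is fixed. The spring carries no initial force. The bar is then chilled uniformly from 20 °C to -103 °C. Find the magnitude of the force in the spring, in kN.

If the spring were absent the bar would shorten by αΔT L = 11.6×10⁻⁶ × 123 × 1050 = 1.498 mm.
With a force P in the spring, the elastic change of the bar is PL/(AE) and that of the spring is P/k; compatibility requires their sum to equal δ_free.
So P = δ_free / [L/(AE) + 1/k] = 1.498 / [ 1050/(1850×197×10³) + 1/(40×10³) ].
P = 1.498 / 2.788×10⁻⁵ = 53730 N.

P ≈ 53.7 kN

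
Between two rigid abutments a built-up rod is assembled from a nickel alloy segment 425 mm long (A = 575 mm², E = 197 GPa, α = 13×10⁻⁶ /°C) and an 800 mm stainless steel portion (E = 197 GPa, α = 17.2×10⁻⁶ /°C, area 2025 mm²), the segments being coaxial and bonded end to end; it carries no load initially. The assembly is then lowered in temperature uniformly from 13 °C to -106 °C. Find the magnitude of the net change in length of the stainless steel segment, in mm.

|ΔL| ≈ 0.838 mm

Free thermal contraction of the whole bar: Σ αᵢΔT Lᵢ = 13×10⁻⁶×119×425 + 17.2×10⁻⁶×119×800 = 2.295 mm.
The walls prevent any net length change, so an axial force P (same in every segment) develops. Compatibility: P · Σ Lᵢ/(AᵢEᵢ) = δ_free.
Σ Lᵢ/(AᵢEᵢ) = 425/(575×197×10³) + 800/(2025×197×10³) = 5.757×10⁻⁶ mm/N.
Hence P = δ_free / Σ(L/AE) = 2.295/5.757×10⁻⁶ = 398.6 kN (tensile).
For the stainless steel segment, free thermal change = 17.2×10⁻⁶×119×800 = 1.637 mm and elastic change from P = 398600×800/(2025×197×10³) = 0.7994 mm; these oppose, so the net change is 0.838 mm (segment shortens).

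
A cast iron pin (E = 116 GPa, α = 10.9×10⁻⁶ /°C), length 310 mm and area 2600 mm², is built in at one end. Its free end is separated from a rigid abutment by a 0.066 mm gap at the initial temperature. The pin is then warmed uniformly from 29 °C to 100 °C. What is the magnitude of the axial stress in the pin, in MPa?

Unrestrained expansion: δ_free = αΔT L = 10.9×10⁻⁶ × 71 × 310 = 0.2399 mm.
The gap closes (δ_free > 0.066 mm) and the wall then resists a further 0.2399 − 0.066 = 0.1739 mm of expansion.
Compatibility: PL/(AE) = 0.1739 mm, so σ = P/A = E × (0.1739/310) = 65.08 MPa.

σ ≈ 65.1 MPa (compressive)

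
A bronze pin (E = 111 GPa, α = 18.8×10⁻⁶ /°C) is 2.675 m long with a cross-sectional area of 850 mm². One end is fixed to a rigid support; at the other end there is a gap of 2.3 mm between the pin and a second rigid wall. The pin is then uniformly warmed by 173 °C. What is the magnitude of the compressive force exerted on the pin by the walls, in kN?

P ≈ 226 kN

If the wall were absent the pin would grow by αΔT L = 18.8×10⁻⁶ × 173 × 2675 = 8.7 mm.
The gap closes (δ_free > 2.3 mm) and the wall then resists a further 8.7 − 2.3 = 6.4 mm of expansion.
That suppressed elongation corresponds to σ = E·Δ/L = 111×10³ × 6.4/2675 = 265.6 MPa.
P = σA = 265.6 × 850 = 225.7 kN.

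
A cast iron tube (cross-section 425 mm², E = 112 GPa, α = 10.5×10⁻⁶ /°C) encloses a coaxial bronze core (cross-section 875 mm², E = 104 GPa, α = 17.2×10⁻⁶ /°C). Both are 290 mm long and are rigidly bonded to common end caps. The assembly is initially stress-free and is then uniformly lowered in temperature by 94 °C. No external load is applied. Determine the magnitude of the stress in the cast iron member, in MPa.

σ ≈ 46.3 MPa (compressive)

Equilibrium of a rigid end plate with no external load gives equal and opposite internal forces ±P in the two members. Since α_{bronze} > α_{cast iron}, cooling drives the bronze into tension and the cast iron into compression.
Compatibility of the two members (thermal + elastic change equal): (α₁ − α₂)ΔT = P·[1/(A₁E₁) + 1/(A₂E₂)].
|α₁ − α₂|·ΔT = 6.7×10⁻⁶ × 94 = 0.0006298.
1/(A₁E₁) + 1/(A₂E₂) = 1/(425×112×10³) + 1/(875×104×10³) = 3.2×10⁻⁸ N⁻¹.
So P = 0.0006298 / 3.2×10⁻⁸ = 19.68 kN.
σ_{cast iron} = P/A₁ = 19680/425 = 46.31 MPa, compressive.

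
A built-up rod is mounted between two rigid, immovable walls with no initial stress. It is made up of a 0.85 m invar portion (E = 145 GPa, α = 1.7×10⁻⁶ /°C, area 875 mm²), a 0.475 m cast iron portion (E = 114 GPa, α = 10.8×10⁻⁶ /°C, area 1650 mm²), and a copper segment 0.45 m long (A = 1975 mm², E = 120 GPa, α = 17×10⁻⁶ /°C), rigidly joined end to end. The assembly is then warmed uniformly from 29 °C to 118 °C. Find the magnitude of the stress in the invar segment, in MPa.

σ ≈ 130 MPa (compressive)

With the walls removed the bar would change length by δ_free = Σ αᵢΔT Lᵢ = 1.7×10⁻⁶×89×850 + 10.8×10⁻⁶×89×475 + 17×10⁻⁶×89×450 = 1.266 mm.
Since the ends are fixed, an axial force P builds up, equal in every segment, with P · Σ Lᵢ/(AᵢEᵢ) = δ_free.
The series flexibility is Σ Lᵢ/(AᵢEᵢ) = 850/(875×145×10³) + 475/(1650×114×10³) + 450/(1975×120×10³) = 1.112×10⁻⁵ mm/N.
Hence P = δ_free / Σ(L/AE) = 1.266/1.112×10⁻⁵ = 113.8 kN (compressive).
σ_{invar} = P / A = 113800 / 875 = 130.1 MPa.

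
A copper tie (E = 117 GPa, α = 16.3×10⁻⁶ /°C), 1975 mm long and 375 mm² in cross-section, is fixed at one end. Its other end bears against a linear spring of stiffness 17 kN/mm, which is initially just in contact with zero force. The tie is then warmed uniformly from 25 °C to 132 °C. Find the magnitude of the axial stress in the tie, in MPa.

σ ≈ 88.5 MPa (compressive)

If the spring were absent the tie would lengthen by αΔT L = 16.3×10⁻⁶ × 107 × 1975 = 3.445 mm.
Let P be the compressive force at the spring. The tie shortens elastically by PL/(AE) and the spring compresses by P/k; together these equal δ_free.
So P = δ_free / [L/(AE) + 1/k] = 3.445 / [ 1975/(375×117×10³) + 1/(17×10³) ].
P = 3.445 / 0.0001038 = 33170 N.
σ = P/A = 33170/375 = 88.46 MPa.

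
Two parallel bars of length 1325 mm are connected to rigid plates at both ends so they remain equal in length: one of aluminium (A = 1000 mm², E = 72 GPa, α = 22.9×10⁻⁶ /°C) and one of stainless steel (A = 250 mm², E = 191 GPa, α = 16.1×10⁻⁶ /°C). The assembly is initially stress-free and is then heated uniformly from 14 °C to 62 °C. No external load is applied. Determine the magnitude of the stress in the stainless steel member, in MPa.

σ ≈ 37.5 MPa (tensile)

Equilibrium of a rigid end plate with no external load gives equal and opposite internal forces ±P in the two members. Since α_{aluminium} > α_{stainless steel}, heating drives the aluminium into compression and the stainless steel into tension.
Setting the final lengths equal and cancelling L: (α₁ − α₂)ΔT = P/(A₁E₁) + P/(A₂E₂).
|α₁ − α₂|·ΔT = 6.8×10⁻⁶ × 48 = 0.0003264.
1/(A₁E₁) + 1/(A₂E₂) = 1/(1000×72×10³) + 1/(250×191×10³) = 3.483×10⁻⁸ N⁻¹.
P = 0.0003264 / 3.483×10⁻⁸ = 9371 N = 9.371 kN.
σ_{stainless steel} = P/A₂ = 9371/250 = 37.48 MPa, tensile.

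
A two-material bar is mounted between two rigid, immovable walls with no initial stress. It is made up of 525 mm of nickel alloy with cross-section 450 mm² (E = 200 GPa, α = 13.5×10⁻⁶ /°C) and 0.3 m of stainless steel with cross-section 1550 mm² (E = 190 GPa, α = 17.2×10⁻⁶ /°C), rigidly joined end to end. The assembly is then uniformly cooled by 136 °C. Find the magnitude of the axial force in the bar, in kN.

P ≈ 243 kN (tensile)

Free thermal contraction of the whole bar: Σ αᵢΔT Lᵢ = 13.5×10⁻⁶×136×525 + 17.2×10⁻⁶×136×300 = 1.666 mm.
The rigid supports impose zero overall length change; the single axial force P common to all segments must satisfy P Σ Lᵢ/(AᵢEᵢ) = δ_free.
The series flexibility is Σ Lᵢ/(AᵢEᵢ) = 525/(450×200×10³) + 300/(1550×190×10³) = 6.852×10⁻⁶ mm/N.
So P = 1.666 / 6.852×10⁻⁶ = 243.1 kN, tensile.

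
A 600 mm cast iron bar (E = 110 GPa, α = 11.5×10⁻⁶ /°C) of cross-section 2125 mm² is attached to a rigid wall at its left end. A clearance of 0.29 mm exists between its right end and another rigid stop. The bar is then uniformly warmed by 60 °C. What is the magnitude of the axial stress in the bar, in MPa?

If the wall were absent the bar would grow by αΔT L = 11.5×10⁻⁶ × 60 × 600 = 0.414 mm.
After closing the 0.29 mm clearance, 0.414 − 0.29 = 0.124 mm of expansion remains to be suppressed by the wall.
So σ = E(δ_free − g)/L = 110×10³ × 0.124/600 = 22.73 MPa.

σ ≈ 22.7 MPa (compressive)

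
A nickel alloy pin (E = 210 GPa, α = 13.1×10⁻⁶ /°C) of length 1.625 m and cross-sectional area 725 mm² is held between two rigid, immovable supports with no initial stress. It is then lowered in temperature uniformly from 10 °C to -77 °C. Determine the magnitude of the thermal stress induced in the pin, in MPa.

The supports are rigid, so the total axial strain is zero. The restrained thermal strain is ε = αΔT = 13.1×10⁻⁶ × 87 = 1139.7×10⁻⁶.
The stress required to suppress this strain is σ = Eε = 210×10³ × 1139.7×10⁻⁶ = 239.3 MPa, tensile since the pin is trying to contract.

σ ≈ 239 MPa (tensile)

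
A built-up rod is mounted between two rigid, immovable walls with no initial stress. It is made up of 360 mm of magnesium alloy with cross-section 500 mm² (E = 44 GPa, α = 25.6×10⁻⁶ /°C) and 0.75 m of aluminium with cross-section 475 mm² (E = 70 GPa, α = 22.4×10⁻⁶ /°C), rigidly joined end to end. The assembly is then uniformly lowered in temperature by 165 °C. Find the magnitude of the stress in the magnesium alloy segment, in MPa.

Free thermal contraction of the whole bar: Σ αᵢΔT Lᵢ = 25.6×10⁻⁶×165×360 + 22.4×10⁻⁶×165×750 = 4.293 mm.
The rigid supports impose zero overall length change; the single axial force P common to all segments must satisfy P Σ Lᵢ/(AᵢEᵢ) = δ_free.
The series flexibility is Σ Lᵢ/(AᵢEᵢ) = 360/(500×44×10³) + 750/(475×70×10³) = 3.892×10⁻⁵ mm/N.
So P = 4.293 / 3.892×10⁻⁵ = 110.3 kN, tensile.
σ_{magnesium alloy} = P / A = 110300 / 500 = 220.6 MPa.

σ ≈ 221 MPa (tensile)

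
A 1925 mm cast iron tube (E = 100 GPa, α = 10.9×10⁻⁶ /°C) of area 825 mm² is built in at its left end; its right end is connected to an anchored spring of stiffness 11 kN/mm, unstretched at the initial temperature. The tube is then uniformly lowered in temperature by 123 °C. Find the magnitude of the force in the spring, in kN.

Free thermal contraction: δ_free = αΔT L = 10.9×10⁻⁶ × 123 × 1925 = 2.581 mm.
With a force P in the spring, the elastic change of the tube is PL/(AE) and that of the spring is P/k; compatibility requires their sum to equal δ_free.
P [ L/(AE) + 1/k ] = δ_free → P [ 1925/(825×100×10³) + 1/(11×10³) ] = 2.581.
P = 2.581 / 0.0001142 = 22590 N.

P ≈ 22.6 kN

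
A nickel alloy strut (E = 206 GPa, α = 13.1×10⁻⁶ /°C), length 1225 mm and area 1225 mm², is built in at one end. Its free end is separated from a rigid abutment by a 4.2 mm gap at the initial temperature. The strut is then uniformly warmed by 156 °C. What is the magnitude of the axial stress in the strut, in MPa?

If the wall were absent the strut would grow by αΔT L = 13.1×10⁻⁶ × 156 × 1225 = 2.503 mm.
This is smaller than the 4.2 mm clearance, so the strut expands freely without reaching the stop — the stress is zero.

σ ≈ 0 MPa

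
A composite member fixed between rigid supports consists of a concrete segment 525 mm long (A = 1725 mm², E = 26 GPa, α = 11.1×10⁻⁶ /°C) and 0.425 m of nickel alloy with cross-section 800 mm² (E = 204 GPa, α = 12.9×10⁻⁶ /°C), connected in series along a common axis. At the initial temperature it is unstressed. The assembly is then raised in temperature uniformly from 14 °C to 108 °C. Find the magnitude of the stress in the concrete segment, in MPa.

σ ≈ 43.1 MPa (compressive)

If the supports were absent, the total length change would be Σ αᵢΔT Lᵢ = 11.1×10⁻⁶×94×525 + 12.9×10⁻⁶×94×425 = 1.063 mm.
The walls prevent any net length change, so an axial force P (same in every segment) develops. Compatibility: P · Σ Lᵢ/(AᵢEᵢ) = δ_free.
Σ Lᵢ/(AᵢEᵢ) = 525/(1725×26×10³) + 425/(800×204×10³) = 1.431×10⁻⁵ mm/N.
Hence P = δ_free / Σ(L/AE) = 1.063/1.431×10⁻⁵ = 74.29 kN (compressive).
σ_{concrete} = P / A = 74290 / 1725 = 43.07 MPa.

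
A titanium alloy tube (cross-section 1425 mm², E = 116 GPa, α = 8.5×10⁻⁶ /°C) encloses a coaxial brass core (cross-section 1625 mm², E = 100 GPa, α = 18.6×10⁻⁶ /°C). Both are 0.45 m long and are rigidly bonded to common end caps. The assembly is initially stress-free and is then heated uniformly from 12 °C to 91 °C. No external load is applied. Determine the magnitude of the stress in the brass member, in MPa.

σ ≈ 40.2 MPa (compressive)

Both members must finish at the same length. With the larger α, the brass tends to over-expand; the plates restrain it, putting the brass in compression and the titanium alloy in tension. With no external load the two internal forces are equal and opposite, magnitude P.
Compatibility of the two members (thermal + elastic change equal): (α₁ − α₂)ΔT = P·[1/(A₁E₁) + 1/(A₂E₂)].
|α₁ − α₂|·ΔT = 10.1×10⁻⁶ × 79 = 0.0007979.
1/(A₁E₁) + 1/(A₂E₂) = 1/(1425×116×10³) + 1/(1625×100×10³) = 1.22×10⁻⁸ N⁻¹.
So P = 0.0007979 / 1.22×10⁻⁸ = 65.38 kN.
σ_{brass} = P/A₂ = 65380/1625 = 40.24 MPa, compressive.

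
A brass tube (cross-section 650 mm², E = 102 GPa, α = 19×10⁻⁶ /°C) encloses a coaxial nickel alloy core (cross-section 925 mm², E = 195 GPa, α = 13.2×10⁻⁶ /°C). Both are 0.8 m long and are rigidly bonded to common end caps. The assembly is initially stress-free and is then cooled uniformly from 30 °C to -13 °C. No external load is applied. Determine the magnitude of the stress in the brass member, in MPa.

σ ≈ 18.6 MPa (tensile)

Equilibrium of a rigid end plate with no external load gives equal and opposite internal forces ±P in the two members. Since α_{brass} > α_{nickel alloy}, cooling drives the brass into tension and the nickel alloy into compression.
Equating the net (thermal + elastic) strains gives |α₁ − α₂|·ΔT = P·[1/(A₁E₁) + 1/(A₂E₂)].
|α₁ − α₂|·ΔT = 5.8×10⁻⁶ × 43 = 0.0002494.
1/(A₁E₁) + 1/(A₂E₂) = 1/(650×102×10³) + 1/(925×195×10³) = 2.063×10⁻⁸ N⁻¹.
So P = 0.0002494 / 2.063×10⁻⁸ = 12.09 kN.
σ_{brass} = P/A₁ = 12090/650 = 18.6 MPa, tensile.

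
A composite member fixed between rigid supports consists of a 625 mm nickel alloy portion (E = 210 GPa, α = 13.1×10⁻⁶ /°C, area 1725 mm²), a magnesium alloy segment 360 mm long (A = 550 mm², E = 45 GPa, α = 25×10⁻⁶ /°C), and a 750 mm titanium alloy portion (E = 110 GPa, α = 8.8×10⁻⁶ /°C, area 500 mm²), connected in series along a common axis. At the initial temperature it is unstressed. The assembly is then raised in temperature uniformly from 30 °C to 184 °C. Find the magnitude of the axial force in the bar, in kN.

With the walls removed the bar would change length by δ_free = Σ αᵢΔT Lᵢ = 13.1×10⁻⁶×154×625 + 25×10⁻⁶×154×360 + 8.8×10⁻⁶×154×750 = 3.663 mm.
The rigid supports impose zero overall length change; the single axial force P common to all segments must satisfy P Σ Lᵢ/(AᵢEᵢ) = δ_free.
The series flexibility is Σ Lᵢ/(AᵢEᵢ) = 625/(1725×210×10³) + 360/(550×45×10³) + 750/(500×110×10³) = 2.991×10⁻⁵ mm/N.
P = 3.663 / 2.991×10⁻⁵ = 122500 N = 122.5 kN, compressive.

P ≈ 122 kN (compressive)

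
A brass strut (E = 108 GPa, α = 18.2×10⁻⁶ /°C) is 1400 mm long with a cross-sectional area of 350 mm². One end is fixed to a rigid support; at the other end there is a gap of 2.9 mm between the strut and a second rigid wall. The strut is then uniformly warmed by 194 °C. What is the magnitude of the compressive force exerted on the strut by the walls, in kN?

P ≈ 55.2 kN

If the wall were absent the strut would grow by αΔT L = 18.2×10⁻⁶ × 194 × 1400 = 4.943 mm.
This exceeds the 2.9 mm gap, so the wall pushes back. The portion of expansion that must be recovered elastically is δ_free − gap = 4.943 − 2.9 = 2.043 mm.
Compatibility: PL/(AE) = 2.043 mm, so σ = P/A = E × (2.043/1400) = 157.6 MPa.
P = σA = 157.6 × 350 = 55.16 kN.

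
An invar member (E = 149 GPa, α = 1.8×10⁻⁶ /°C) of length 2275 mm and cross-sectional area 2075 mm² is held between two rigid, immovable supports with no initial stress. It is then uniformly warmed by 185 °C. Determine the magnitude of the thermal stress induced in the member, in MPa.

σ ≈ 49.6 MPa (compressive)

Because both ends are immovable the net strain is zero, and the suppressed thermal strain is αΔT = 1.8×10⁻⁶ × 185 = 333×10⁻⁶.
Hence σ = E·αΔT = 149×10³ × 333×10⁻⁶ = 49.62 MPa, compressive.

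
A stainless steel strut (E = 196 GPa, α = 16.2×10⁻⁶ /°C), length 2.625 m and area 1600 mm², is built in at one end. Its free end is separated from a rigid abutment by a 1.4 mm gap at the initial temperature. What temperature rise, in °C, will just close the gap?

ΔT ≈ 32.9 °C

The gap closes when αΔT L = 1.4 mm, since the strut is still unstressed at that instant.
ΔT = 1.4 / (16.2×10⁻⁶ × 2625) = 32.92 °C.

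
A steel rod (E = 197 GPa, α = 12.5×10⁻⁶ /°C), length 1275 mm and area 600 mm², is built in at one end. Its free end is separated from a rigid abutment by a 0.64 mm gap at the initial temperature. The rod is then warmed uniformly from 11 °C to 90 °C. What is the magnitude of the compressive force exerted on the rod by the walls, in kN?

P ≈ 57.4 kN

If the wall were absent the rod would grow by αΔT L = 12.5×10⁻⁶ × 79 × 1275 = 1.259 mm.
This exceeds the 0.64 mm gap, so the wall pushes back. The portion of expansion that must be recovered elastically is δ_free − gap = 1.259 − 0.64 = 0.6191 mm.
So σ = E(δ_free − g)/L = 197×10³ × 0.6191/1275 = 95.65 MPa.
Force on the wall = σA = 95.65 × 600 mm² = 57.39 kN.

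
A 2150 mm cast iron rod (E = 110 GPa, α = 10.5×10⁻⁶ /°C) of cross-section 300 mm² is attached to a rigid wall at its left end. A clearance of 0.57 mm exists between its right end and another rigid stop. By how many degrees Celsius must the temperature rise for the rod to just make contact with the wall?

Contact occurs when the free expansion equals the gap: αΔT L = 0.57 mm.
So ΔT = g/(αL) = 0.57/(10.5×10⁻⁶ × 2150) = 25.25 °C.

ΔT ≈ 25.2 °C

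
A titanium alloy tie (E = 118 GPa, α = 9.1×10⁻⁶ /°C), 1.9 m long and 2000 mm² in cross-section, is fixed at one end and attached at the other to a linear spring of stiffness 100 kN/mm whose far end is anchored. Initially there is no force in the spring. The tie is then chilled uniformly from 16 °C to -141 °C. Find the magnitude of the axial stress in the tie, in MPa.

σ ≈ 75.2 MPa (tensile)

The unrestrained thermal change is αΔT L = 9.1×10⁻⁶ × 157 × 1900 = 2.715 mm.
Let P be the tensile force in the spring. The tie extends elastically by PL/(AE) and the spring stretches by P/k; together these equal δ_free.
P [ L/(AE) + 1/k ] = δ_free → P [ 1900/(2000×118×10³) + 1/(100×10³) ] = 2.715.
P = 2.715 / 1.805×10⁻⁵ = 150400 N.
σ = P/A = 150400/2000 = 75.19 MPa.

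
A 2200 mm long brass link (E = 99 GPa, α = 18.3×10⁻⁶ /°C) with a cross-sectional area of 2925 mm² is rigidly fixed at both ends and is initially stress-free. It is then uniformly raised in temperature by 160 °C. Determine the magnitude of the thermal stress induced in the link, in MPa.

σ ≈ 290 MPa (compressive)

With length fixed, the mechanical strain must cancel the thermal strain αΔT = 18.3×10⁻⁶ × 160 = 2928×10⁻⁶.
Hence σ = E·αΔT = 99×10³ × 2928×10⁻⁶ = 289.9 MPa, compressive.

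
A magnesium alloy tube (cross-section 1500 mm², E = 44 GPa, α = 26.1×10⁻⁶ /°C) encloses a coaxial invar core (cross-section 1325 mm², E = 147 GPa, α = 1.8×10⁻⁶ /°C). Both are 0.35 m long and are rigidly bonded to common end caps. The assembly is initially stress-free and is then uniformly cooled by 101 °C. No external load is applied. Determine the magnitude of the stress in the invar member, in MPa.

σ ≈ 91.3 MPa (compressive)

Both members must finish at the same length. With the larger α, the magnesium alloy tends to over-contract; the plates restrain it, putting the magnesium alloy in tension and the invar in compression. With no external load the two internal forces are equal and opposite, magnitude P.
Equating the net (thermal + elastic) strains gives |α₁ − α₂|·ΔT = P·[1/(A₁E₁) + 1/(A₂E₂)].
|α₁ − α₂|·ΔT = 24.3×10⁻⁶ × 101 = 0.002454.
1/(A₁E₁) + 1/(A₂E₂) = 1/(1500×44×10³) + 1/(1325×147×10³) = 2.029×10⁻⁸ N⁻¹.
So P = 0.002454 / 2.029×10⁻⁸ = 121 kN.
σ_{invar} = P/A₂ = 121000/1325 = 91.31 MPa, compressive.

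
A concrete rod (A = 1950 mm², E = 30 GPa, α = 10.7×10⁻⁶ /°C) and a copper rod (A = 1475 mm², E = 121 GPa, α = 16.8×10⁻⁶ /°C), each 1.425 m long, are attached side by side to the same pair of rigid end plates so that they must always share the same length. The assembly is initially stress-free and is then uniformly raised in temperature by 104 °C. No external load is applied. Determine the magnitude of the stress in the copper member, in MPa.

σ ≈ 18.9 MPa (compressive)

The copper has the larger α, so on heating it would change length more than the concrete if both were free. The rigid plates force a common final length, so the copper is put into compression and the concrete into tension, with equal and opposite forces P (no external load).
Setting the final lengths equal and cancelling L: (α₁ − α₂)ΔT = P/(A₁E₁) + P/(A₂E₂).
|α₁ − α₂|·ΔT = 6.1×10⁻⁶ × 104 = 0.0006344.
1/(A₁E₁) + 1/(A₂E₂) = 1/(1950×30×10³) + 1/(1475×121×10³) = 2.27×10⁻⁸ N⁻¹.
P = 0.0006344 / 2.27×10⁻⁸ = 27950 N = 27.95 kN.
σ_{copper} = P/A₂ = 27950/1475 = 18.95 MPa, compressive.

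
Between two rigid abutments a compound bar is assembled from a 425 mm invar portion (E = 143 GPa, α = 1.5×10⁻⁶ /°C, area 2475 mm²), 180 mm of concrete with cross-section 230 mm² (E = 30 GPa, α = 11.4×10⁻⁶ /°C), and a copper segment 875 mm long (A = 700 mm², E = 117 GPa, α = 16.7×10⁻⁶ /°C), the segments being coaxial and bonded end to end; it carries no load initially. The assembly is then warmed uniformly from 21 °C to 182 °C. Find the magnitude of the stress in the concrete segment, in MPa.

Free thermal expansion of the whole bar: Σ αᵢΔT Lᵢ = 1.5×10⁻⁶×161×425 + 11.4×10⁻⁶×161×180 + 16.7×10⁻⁶×161×875 = 2.786 mm.
Since the ends are fixed, an axial force P builds up, equal in every segment, with P · Σ Lᵢ/(AᵢEᵢ) = δ_free.
Σ Lᵢ/(AᵢEᵢ) = 425/(2475×143×10³) + 180/(230×30×10³) + 875/(700×117×10³) = 3.797×10⁻⁵ mm/N.
Hence P = δ_free / Σ(L/AE) = 2.786/3.797×10⁻⁵ = 73.36 kN (compressive).
σ_{concrete} = P / A = 73360 / 230 = 319 MPa.

σ ≈ 319 MPa (compressive)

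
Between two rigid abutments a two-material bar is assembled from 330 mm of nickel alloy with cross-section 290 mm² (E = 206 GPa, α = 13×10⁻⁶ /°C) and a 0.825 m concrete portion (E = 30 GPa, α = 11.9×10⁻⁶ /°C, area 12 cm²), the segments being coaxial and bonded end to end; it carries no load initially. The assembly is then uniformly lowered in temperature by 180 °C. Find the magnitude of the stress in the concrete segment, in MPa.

σ ≈ 74.4 MPa (tensile)

With the walls removed the bar would change length by δ_free = Σ αᵢΔT Lᵢ = 13×10⁻⁶×180×330 + 11.9×10⁻⁶×180×825 = 2.539 mm.
Since the ends are fixed, an axial force P builds up, equal in every segment, with P · Σ Lᵢ/(AᵢEᵢ) = δ_free.
The series flexibility is Σ Lᵢ/(AᵢEᵢ) = 330/(290×206×10³) + 825/(1200×30×10³) = 2.844×10⁻⁵ mm/N.
So P = 2.539 / 2.844×10⁻⁵ = 89.29 kN, tensile.
σ_{concrete} = P / A = 89290 / 1200 = 74.41 MPa.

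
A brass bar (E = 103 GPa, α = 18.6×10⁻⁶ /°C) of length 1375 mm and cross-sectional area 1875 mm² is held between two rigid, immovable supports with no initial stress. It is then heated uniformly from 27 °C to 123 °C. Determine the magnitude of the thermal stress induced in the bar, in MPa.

σ ≈ 184 MPa (compressive)

Because both ends are immovable the net strain is zero, and the suppressed thermal strain is αΔT = 18.6×10⁻⁶ × 96 = 1785.6×10⁻⁶.
σ = EαΔT = 103×10³ × 18.6×10⁻⁶ × 96 = 183.9 MPa (compressive; the bar is trying to expand).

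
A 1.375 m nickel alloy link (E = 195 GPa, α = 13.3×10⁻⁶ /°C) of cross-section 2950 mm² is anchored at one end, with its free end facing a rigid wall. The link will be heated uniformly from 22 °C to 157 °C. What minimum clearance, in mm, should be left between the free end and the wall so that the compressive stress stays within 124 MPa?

With no wall the link would lengthen by αΔT L = 13.3×10⁻⁶ × 135 × 1375 = 2.469 mm.
A stress of 124 MPa corresponds to the wall pushing the link back by σL/E = 124×1375/(195×10³) = 0.8744 mm.
The gap must absorb the remainder: g_min = 2.469 − 0.8744 = 1.594 mm.

g ≈ 1.59 mm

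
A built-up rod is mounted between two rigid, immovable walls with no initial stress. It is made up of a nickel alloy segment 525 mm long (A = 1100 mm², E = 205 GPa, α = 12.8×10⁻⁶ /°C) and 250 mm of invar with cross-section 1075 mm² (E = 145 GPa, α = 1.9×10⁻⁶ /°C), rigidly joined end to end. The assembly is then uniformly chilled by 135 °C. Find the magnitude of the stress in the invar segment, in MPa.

σ ≈ 230 MPa (tensile)

Free thermal contraction of the whole bar: Σ αᵢΔT Lᵢ = 12.8×10⁻⁶×135×525 + 1.9×10⁻⁶×135×250 = 0.9713 mm.
The rigid supports impose zero overall length change; the single axial force P common to all segments must satisfy P Σ Lᵢ/(AᵢEᵢ) = δ_free.
Σ Lᵢ/(AᵢEᵢ) = 525/(1100×205×10³) + 250/(1075×145×10³) = 3.932×10⁻⁶ mm/N.
P = 0.9713 / 3.932×10⁻⁶ = 247000 N = 247 kN, tensile.
σ_{invar} = P / A = 247000 / 1075 = 229.8 MPa.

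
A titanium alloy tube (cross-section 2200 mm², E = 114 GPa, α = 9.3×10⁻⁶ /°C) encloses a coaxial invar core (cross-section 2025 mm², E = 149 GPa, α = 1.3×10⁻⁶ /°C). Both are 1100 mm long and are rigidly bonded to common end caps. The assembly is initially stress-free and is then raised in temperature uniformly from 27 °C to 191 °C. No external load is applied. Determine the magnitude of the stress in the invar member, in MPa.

Both members must finish at the same length. With the larger α, the titanium alloy tends to over-expand; the plates restrain it, putting the titanium alloy in compression and the invar in tension. With no external load the two internal forces are equal and opposite, magnitude P.
Setting the final lengths equal and cancelling L: (α₁ − α₂)ΔT = P/(A₁E₁) + P/(A₂E₂).
|α₁ − α₂|·ΔT = 8×10⁻⁶ × 164 = 0.001312.
1/(A₁E₁) + 1/(A₂E₂) = 1/(2200×114×10³) + 1/(2025×149×10³) = 7.302×10⁻⁹ N⁻¹.
So P = 0.001312 / 7.302×10⁻⁹ = 179.7 kN.
σ_{invar} = P/A₂ = 179700/2025 = 88.74 MPa, tensile.

σ ≈ 88.7 MPa (tensile)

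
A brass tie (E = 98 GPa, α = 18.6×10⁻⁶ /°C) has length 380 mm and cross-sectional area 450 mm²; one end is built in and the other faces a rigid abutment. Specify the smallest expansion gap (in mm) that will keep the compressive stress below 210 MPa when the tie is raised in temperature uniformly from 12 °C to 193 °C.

With no wall the tie would lengthen by αΔT L = 18.6×10⁻⁶ × 181 × 380 = 1.279 mm.
A stress of 210 MPa corresponds to the wall pushing the tie back by σL/E = 210×380/(98×10³) = 0.8143 mm.
So the gap has to take up the difference, g_min = δ_free − σL/E = 1.279 − 0.8143 = 0.465 mm.

g ≈ 0.465 mm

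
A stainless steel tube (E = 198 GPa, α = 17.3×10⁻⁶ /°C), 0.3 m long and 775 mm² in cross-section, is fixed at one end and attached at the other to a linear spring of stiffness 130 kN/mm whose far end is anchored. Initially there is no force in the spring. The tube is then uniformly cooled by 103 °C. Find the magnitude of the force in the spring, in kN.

P ≈ 55.4 kN

If the spring were absent the tube would shorten by αΔT L = 17.3×10⁻⁶ × 103 × 300 = 0.5346 mm.
Let P be the tensile force in the spring. The tube extends elastically by PL/(AE) and the spring stretches by P/k; together these equal δ_free.
So P = δ_free / [L/(AE) + 1/k] = 0.5346 / [ 300/(775×198×10³) + 1/(130×10³) ].
P = 0.5346 / 9.647×10⁻⁶ = 55410 N.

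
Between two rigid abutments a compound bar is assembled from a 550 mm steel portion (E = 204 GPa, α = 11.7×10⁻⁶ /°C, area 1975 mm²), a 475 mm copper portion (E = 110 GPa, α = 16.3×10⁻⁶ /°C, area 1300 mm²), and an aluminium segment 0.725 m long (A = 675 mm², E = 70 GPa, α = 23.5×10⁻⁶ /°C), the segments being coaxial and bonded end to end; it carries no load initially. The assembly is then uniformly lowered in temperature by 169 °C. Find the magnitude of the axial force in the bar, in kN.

With the walls removed the bar would change length by δ_free = Σ αᵢΔT Lᵢ = 11.7×10⁻⁶×169×550 + 16.3×10⁻⁶×169×475 + 23.5×10⁻⁶×169×725 = 5.275 mm.
Since the ends are fixed, an axial force P builds up, equal in every segment, with P · Σ Lᵢ/(AᵢEᵢ) = δ_free.
The series flexibility is Σ Lᵢ/(AᵢEᵢ) = 550/(1975×204×10³) + 475/(1300×110×10³) + 725/(675×70×10³) = 2.003×10⁻⁵ mm/N.
P = 5.275 / 2.003×10⁻⁵ = 263400 N = 263.4 kN, tensile.

P ≈ 263 kN (tensile)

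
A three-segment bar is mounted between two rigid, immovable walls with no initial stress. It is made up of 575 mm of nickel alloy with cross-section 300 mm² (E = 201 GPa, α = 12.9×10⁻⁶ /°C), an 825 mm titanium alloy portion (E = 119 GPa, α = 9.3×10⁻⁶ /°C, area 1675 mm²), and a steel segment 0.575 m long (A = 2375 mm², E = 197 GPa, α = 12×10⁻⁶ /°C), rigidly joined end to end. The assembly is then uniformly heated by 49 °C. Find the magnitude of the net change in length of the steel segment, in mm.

|ΔL| ≈ 0.249 mm

With the walls removed the bar would change length by δ_free = Σ αᵢΔT Lᵢ = 12.9×10⁻⁶×49×575 + 9.3×10⁻⁶×49×825 + 12×10⁻⁶×49×575 = 1.078 mm.
The walls prevent any net length change, so an axial force P (same in every segment) develops. Compatibility: P · Σ Lᵢ/(AᵢEᵢ) = δ_free.
Σ Lᵢ/(AᵢEᵢ) = 575/(300×201×10³) + 825/(1675×119×10³) + 575/(2375×197×10³) = 1.49×10⁻⁵ mm/N.
So P = 1.078 / 1.49×10⁻⁵ = 72.3 kN, compressive.
For the steel segment, free thermal change = 12×10⁻⁶×49×575 = 0.3381 mm and elastic change from P = 72300×575/(2375×197×10³) = 0.08885 mm; these oppose, so the net change is 0.249 mm (segment lengthens).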